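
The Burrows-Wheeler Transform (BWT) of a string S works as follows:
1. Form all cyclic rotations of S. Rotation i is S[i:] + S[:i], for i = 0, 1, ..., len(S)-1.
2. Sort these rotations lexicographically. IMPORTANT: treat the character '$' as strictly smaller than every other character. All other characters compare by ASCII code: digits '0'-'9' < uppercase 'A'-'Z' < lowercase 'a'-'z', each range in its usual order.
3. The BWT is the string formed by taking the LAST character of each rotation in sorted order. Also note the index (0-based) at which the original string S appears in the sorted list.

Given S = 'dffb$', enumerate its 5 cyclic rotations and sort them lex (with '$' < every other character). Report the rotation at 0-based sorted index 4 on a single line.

Answer: ffb$d

Derivation:
All 5 rotations (rotation i = S[i:]+S[:i]):
  rot[0] = dffb$
  rot[1] = ffb$d
  rot[2] = fb$df
  rot[3] = b$dff
  rot[4] = $dffb
Sorted (with $ < everything):
  sorted[0] = $dffb
  sorted[1] = b$dff
  sorted[2] = dffb$
  sorted[3] = fb$df
  sorted[4] = ffb$d
sorted[4] = ffb$d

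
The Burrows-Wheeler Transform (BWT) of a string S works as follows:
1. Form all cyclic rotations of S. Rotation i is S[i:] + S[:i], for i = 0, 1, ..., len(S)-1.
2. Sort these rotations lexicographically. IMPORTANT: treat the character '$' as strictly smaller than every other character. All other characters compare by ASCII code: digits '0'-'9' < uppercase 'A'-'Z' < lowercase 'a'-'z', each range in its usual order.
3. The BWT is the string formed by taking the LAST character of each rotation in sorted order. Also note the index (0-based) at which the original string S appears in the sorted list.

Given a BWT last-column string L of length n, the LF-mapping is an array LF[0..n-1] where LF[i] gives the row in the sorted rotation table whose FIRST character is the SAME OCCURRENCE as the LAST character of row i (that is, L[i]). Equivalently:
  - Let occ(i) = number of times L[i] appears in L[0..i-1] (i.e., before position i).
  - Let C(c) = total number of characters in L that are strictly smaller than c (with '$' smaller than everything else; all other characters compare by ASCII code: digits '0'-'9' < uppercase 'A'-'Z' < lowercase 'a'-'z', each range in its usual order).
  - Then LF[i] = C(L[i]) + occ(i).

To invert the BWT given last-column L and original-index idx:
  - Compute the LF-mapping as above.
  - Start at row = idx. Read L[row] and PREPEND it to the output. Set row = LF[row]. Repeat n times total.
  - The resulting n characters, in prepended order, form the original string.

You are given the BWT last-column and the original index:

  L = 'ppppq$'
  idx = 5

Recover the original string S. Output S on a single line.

Answer: qpppp$

Derivation:
LF mapping: 1 2 3 4 5 0
Walk LF starting at row 5, prepending L[row]:
  step 1: row=5, L[5]='$', prepend. Next row=LF[5]=0
  step 2: row=0, L[0]='p', prepend. Next row=LF[0]=1
  step 3: row=1, L[1]='p', prepend. Next row=LF[1]=2
  step 4: row=2, L[2]='p', prepend. Next row=LF[2]=3
  step 5: row=3, L[3]='p', prepend. Next row=LF[3]=4
  step 6: row=4, L[4]='q', prepend. Next row=LF[4]=5
Reversed output: qpppp$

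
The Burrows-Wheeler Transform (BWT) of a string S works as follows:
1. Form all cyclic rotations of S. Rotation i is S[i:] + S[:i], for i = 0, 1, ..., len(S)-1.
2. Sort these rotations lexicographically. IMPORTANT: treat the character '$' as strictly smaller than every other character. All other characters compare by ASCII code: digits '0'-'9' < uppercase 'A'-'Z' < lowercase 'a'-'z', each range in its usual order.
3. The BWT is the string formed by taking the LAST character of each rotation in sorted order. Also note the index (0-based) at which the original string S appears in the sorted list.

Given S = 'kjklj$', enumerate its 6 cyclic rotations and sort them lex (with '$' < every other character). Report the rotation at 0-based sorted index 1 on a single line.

Answer: j$kjkl

Derivation:
All 6 rotations (rotation i = S[i:]+S[:i]):
  rot[0] = kjklj$
  rot[1] = jklj$k
  rot[2] = klj$kj
  rot[3] = lj$kjk
  rot[4] = j$kjkl
  rot[5] = $kjklj
Sorted (with $ < everything):
  sorted[0] = $kjklj
  sorted[1] = j$kjkl
  sorted[2] = jklj$k
  sorted[3] = kjklj$
  sorted[4] = klj$kj
  sorted[5] = lj$kjk
sorted[1] = j$kjkl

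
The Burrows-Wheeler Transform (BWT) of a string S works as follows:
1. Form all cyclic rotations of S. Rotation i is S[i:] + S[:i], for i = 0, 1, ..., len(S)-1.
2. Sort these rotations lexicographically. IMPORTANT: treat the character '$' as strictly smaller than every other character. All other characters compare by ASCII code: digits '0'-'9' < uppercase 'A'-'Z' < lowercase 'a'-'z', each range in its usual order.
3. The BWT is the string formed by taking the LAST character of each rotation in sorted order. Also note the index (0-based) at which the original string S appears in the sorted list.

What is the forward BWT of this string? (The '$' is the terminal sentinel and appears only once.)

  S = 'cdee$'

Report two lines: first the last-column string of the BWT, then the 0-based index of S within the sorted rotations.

Answer: e$ced
1

Derivation:
All 5 rotations (rotation i = S[i:]+S[:i]):
  rot[0] = cdee$
  rot[1] = dee$c
  rot[2] = ee$cd
  rot[3] = e$cde
  rot[4] = $cdee
Sorted (with $ < everything):
  sorted[0] = $cdee  (last char: 'e')
  sorted[1] = cdee$  (last char: '$')
  sorted[2] = dee$c  (last char: 'c')
  sorted[3] = e$cde  (last char: 'e')
  sorted[4] = ee$cd  (last char: 'd')
Last column: e$ced
Original string S is at sorted index 1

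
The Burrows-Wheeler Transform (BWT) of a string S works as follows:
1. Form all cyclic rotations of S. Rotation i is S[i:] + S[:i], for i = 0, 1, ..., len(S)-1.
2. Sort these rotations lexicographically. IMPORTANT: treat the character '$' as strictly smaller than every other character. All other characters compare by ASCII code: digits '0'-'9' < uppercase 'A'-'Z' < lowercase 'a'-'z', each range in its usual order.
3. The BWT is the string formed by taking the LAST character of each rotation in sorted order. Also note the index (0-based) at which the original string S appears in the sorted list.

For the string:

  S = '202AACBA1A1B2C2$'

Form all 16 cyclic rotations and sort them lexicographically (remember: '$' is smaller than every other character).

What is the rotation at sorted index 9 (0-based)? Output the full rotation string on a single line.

Answer: A1B2C2$202AACBA1

Derivation:
All 16 rotations (rotation i = S[i:]+S[:i]):
  rot[0] = 202AACBA1A1B2C2$
  rot[1] = 02AACBA1A1B2C2$2
  rot[2] = 2AACBA1A1B2C2$20
  rot[3] = AACBA1A1B2C2$202
  rot[4] = ACBA1A1B2C2$202A
  rot[5] = CBA1A1B2C2$202AA
  rot[6] = BA1A1B2C2$202AAC
  rot[7] = A1A1B2C2$202AACB
  rot[8] = 1A1B2C2$202AACBA
  rot[9] = A1B2C2$202AACBA1
  rot[10] = 1B2C2$202AACBA1A
  rot[11] = B2C2$202AACBA1A1
  rot[12] = 2C2$202AACBA1A1B
  rot[13] = C2$202AACBA1A1B2
  rot[14] = 2$202AACBA1A1B2C
  rot[15] = $202AACBA1A1B2C2
Sorted (with $ < everything):
  sorted[0] = $202AACBA1A1B2C2
  sorted[1] = 02AACBA1A1B2C2$2
  sorted[2] = 1A1B2C2$202AACBA
  sorted[3] = 1B2C2$202AACBA1A
  sorted[4] = 2$202AACBA1A1B2C
  sorted[5] = 202AACBA1A1B2C2$
  sorted[6] = 2AACBA1A1B2C2$20
  sorted[7] = 2C2$202AACBA1A1B
  sorted[8] = A1A1B2C2$202AACB
  sorted[9] = A1B2C2$202AACBA1
  sorted[10] = AACBA1A1B2C2$202
  sorted[11] = ACBA1A1B2C2$202A
  sorted[12] = B2C2$202AACBA1A1
  sorted[13] = BA1A1B2C2$202AAC
  sorted[14] = C2$202AACBA1A1B2
  sorted[15] = CBA1A1B2C2$202AA
sorted[9] = A1B2C2$202AACBA1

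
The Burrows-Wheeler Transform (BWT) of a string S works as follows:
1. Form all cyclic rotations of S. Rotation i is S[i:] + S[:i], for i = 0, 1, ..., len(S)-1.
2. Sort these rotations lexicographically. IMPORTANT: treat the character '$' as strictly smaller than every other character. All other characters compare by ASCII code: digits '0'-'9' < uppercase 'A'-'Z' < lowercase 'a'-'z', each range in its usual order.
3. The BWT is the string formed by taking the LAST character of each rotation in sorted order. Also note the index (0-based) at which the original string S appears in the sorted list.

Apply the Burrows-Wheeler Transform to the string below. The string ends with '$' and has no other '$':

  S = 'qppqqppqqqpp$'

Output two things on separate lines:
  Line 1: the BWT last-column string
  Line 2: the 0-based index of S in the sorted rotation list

Answer: ppqqqppq$qqpp
8

Derivation:
All 13 rotations (rotation i = S[i:]+S[:i]):
  rot[0] = qppqqppqqqpp$
  rot[1] = ppqqppqqqpp$q
  rot[2] = pqqppqqqpp$qp
  rot[3] = qqppqqqpp$qpp
  rot[4] = qppqqqpp$qppq
  rot[5] = ppqqqpp$qppqq
  rot[6] = pqqqpp$qppqqp
  rot[7] = qqqpp$qppqqpp
  rot[8] = qqpp$qppqqppq
  rot[9] = qpp$qppqqppqq
  rot[10] = pp$qppqqppqqq
  rot[11] = p$qppqqppqqqp
  rot[12] = $qppqqppqqqpp
Sorted (with $ < everything):
  sorted[0] = $qppqqppqqqpp  (last char: 'p')
  sorted[1] = p$qppqqppqqqp  (last char: 'p')
  sorted[2] = pp$qppqqppqqq  (last char: 'q')
  sorted[3] = ppqqppqqqpp$q  (last char: 'q')
  sorted[4] = ppqqqpp$qppqq  (last char: 'q')
  sorted[5] = pqqppqqqpp$qp  (last char: 'p')
  sorted[6] = pqqqpp$qppqqp  (last char: 'p')
  sorted[7] = qpp$qppqqppqq  (last char: 'q')
  sorted[8] = qppqqppqqqpp$  (last char: '$')
  sorted[9] = qppqqqpp$qppq  (last char: 'q')
  sorted[10] = qqpp$qppqqppq  (last char: 'q')
  sorted[11] = qqppqqqpp$qpp  (last char: 'p')
  sorted[12] = qqqpp$qppqqpp  (last char: 'p')
Last column: ppqqqppq$qqpp
Original string S is at sorted index 8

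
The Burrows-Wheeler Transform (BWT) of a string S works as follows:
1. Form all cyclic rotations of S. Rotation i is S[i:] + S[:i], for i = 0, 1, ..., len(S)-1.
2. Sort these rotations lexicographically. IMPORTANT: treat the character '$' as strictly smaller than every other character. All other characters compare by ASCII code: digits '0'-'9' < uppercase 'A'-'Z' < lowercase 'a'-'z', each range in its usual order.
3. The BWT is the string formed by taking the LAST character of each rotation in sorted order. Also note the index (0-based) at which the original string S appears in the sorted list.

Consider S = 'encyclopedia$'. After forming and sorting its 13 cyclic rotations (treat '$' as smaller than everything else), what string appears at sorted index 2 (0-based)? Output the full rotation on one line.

All 13 rotations (rotation i = S[i:]+S[:i]):
  rot[0] = encyclopedia$
  rot[1] = ncyclopedia$e
  rot[2] = cyclopedia$en
  rot[3] = yclopedia$enc
  rot[4] = clopedia$ency
  rot[5] = lopedia$encyc
  rot[6] = opedia$encycl
  rot[7] = pedia$encyclo
  rot[8] = edia$encyclop
  rot[9] = dia$encyclope
  rot[10] = ia$encycloped
  rot[11] = a$encyclopedi
  rot[12] = $encyclopedia
Sorted (with $ < everything):
  sorted[0] = $encyclopedia
  sorted[1] = a$encyclopedi
  sorted[2] = clopedia$ency
  sorted[3] = cyclopedia$en
  sorted[4] = dia$encyclope
  sorted[5] = edia$encyclop
  sorted[6] = encyclopedia$
  sorted[7] = ia$encycloped
  sorted[8] = lopedia$encyc
  sorted[9] = ncyclopedia$e
  sorted[10] = opedia$encycl
  sorted[11] = pedia$encyclo
  sorted[12] = yclopedia$enc
sorted[2] = clopedia$ency

Answer: clopedia$ency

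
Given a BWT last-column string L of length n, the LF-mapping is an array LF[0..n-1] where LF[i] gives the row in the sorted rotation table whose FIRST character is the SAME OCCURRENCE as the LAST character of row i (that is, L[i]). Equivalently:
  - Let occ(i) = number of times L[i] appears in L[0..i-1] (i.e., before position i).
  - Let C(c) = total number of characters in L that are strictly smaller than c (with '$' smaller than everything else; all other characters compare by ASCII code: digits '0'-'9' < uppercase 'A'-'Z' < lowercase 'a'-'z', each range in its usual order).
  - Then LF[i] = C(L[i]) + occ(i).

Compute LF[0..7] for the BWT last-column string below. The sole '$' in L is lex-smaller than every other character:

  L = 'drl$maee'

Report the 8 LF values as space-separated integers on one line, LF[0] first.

Char counts: '$':1, 'a':1, 'd':1, 'e':2, 'l':1, 'm':1, 'r':1
C (first-col start): C('$')=0, C('a')=1, C('d')=2, C('e')=3, C('l')=5, C('m')=6, C('r')=7
L[0]='d': occ=0, LF[0]=C('d')+0=2+0=2
L[1]='r': occ=0, LF[1]=C('r')+0=7+0=7
L[2]='l': occ=0, LF[2]=C('l')+0=5+0=5
L[3]='$': occ=0, LF[3]=C('$')+0=0+0=0
L[4]='m': occ=0, LF[4]=C('m')+0=6+0=6
L[5]='a': occ=0, LF[5]=C('a')+0=1+0=1
L[6]='e': occ=0, LF[6]=C('e')+0=3+0=3
L[7]='e': occ=1, LF[7]=C('e')+1=3+1=4

Answer: 2 7 5 0 6 1 3 4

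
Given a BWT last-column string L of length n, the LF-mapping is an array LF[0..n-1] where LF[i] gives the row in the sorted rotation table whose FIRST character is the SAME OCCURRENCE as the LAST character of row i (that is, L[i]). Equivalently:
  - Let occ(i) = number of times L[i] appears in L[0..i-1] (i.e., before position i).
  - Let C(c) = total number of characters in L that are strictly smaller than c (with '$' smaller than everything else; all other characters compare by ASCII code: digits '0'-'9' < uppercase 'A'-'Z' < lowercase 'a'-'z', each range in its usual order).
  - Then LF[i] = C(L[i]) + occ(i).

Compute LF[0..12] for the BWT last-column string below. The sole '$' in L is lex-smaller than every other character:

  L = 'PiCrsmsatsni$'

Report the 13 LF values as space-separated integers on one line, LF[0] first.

Char counts: '$':1, 'C':1, 'P':1, 'a':1, 'i':2, 'm':1, 'n':1, 'r':1, 's':3, 't':1
C (first-col start): C('$')=0, C('C')=1, C('P')=2, C('a')=3, C('i')=4, C('m')=6, C('n')=7, C('r')=8, C('s')=9, C('t')=12
L[0]='P': occ=0, LF[0]=C('P')+0=2+0=2
L[1]='i': occ=0, LF[1]=C('i')+0=4+0=4
L[2]='C': occ=0, LF[2]=C('C')+0=1+0=1
L[3]='r': occ=0, LF[3]=C('r')+0=8+0=8
L[4]='s': occ=0, LF[4]=C('s')+0=9+0=9
L[5]='m': occ=0, LF[5]=C('m')+0=6+0=6
L[6]='s': occ=1, LF[6]=C('s')+1=9+1=10
L[7]='a': occ=0, LF[7]=C('a')+0=3+0=3
L[8]='t': occ=0, LF[8]=C('t')+0=12+0=12
L[9]='s': occ=2, LF[9]=C('s')+2=9+2=11
L[10]='n': occ=0, LF[10]=C('n')+0=7+0=7
L[11]='i': occ=1, LF[11]=C('i')+1=4+1=5
L[12]='$': occ=0, LF[12]=C('$')+0=0+0=0

Answer: 2 4 1 8 9 6 10 3 12 11 7 5 0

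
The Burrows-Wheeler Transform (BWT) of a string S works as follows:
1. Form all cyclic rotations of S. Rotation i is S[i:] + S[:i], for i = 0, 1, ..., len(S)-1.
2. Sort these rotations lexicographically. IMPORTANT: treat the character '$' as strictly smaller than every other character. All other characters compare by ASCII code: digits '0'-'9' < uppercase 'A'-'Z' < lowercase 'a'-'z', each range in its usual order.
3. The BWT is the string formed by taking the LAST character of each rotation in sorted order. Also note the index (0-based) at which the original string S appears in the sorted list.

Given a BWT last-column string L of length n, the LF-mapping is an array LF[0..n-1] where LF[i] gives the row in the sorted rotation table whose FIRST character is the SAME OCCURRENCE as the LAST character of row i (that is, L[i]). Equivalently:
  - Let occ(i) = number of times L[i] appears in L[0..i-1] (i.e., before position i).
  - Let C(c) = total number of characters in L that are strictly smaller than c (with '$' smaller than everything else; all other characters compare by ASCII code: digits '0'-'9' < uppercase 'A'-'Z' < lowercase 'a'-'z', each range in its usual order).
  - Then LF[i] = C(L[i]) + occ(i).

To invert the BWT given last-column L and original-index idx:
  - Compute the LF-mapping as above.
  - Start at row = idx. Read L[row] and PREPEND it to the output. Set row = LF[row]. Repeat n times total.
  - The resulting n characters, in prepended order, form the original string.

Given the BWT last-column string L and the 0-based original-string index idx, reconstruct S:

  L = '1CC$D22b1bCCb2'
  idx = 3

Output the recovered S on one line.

LF mapping: 1 6 7 0 10 3 4 11 2 12 8 9 13 5
Walk LF starting at row 3, prepending L[row]:
  step 1: row=3, L[3]='$', prepend. Next row=LF[3]=0
  step 2: row=0, L[0]='1', prepend. Next row=LF[0]=1
  step 3: row=1, L[1]='C', prepend. Next row=LF[1]=6
  step 4: row=6, L[6]='2', prepend. Next row=LF[6]=4
  step 5: row=4, L[4]='D', prepend. Next row=LF[4]=10
  step 6: row=10, L[10]='C', prepend. Next row=LF[10]=8
  step 7: row=8, L[8]='1', prepend. Next row=LF[8]=2
  step 8: row=2, L[2]='C', prepend. Next row=LF[2]=7
  step 9: row=7, L[7]='b', prepend. Next row=LF[7]=11
  step 10: row=11, L[11]='C', prepend. Next row=LF[11]=9
  step 11: row=9, L[9]='b', prepend. Next row=LF[9]=12
  step 12: row=12, L[12]='b', prepend. Next row=LF[12]=13
  step 13: row=13, L[13]='2', prepend. Next row=LF[13]=5
  step 14: row=5, L[5]='2', prepend. Next row=LF[5]=3
Reversed output: 22bbCbC1CD2C1$

Answer: 22bbCbC1CD2C1$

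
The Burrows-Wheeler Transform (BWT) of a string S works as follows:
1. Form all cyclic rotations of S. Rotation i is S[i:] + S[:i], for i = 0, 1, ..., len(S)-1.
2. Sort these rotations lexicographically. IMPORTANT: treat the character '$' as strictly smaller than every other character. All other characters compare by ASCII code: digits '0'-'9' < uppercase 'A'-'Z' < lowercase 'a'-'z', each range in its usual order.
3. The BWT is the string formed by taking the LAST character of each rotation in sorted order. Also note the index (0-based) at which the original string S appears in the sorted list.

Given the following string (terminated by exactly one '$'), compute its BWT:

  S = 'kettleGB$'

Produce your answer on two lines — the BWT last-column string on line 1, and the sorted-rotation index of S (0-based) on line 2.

All 9 rotations (rotation i = S[i:]+S[:i]):
  rot[0] = kettleGB$
  rot[1] = ettleGB$k
  rot[2] = ttleGB$ke
  rot[3] = tleGB$ket
  rot[4] = leGB$kett
  rot[5] = eGB$kettl
  rot[6] = GB$kettle
  rot[7] = B$kettleG
  rot[8] = $kettleGB
Sorted (with $ < everything):
  sorted[0] = $kettleGB  (last char: 'B')
  sorted[1] = B$kettleG  (last char: 'G')
  sorted[2] = GB$kettle  (last char: 'e')
  sorted[3] = eGB$kettl  (last char: 'l')
  sorted[4] = ettleGB$k  (last char: 'k')
  sorted[5] = kettleGB$  (last char: '$')
  sorted[6] = leGB$kett  (last char: 't')
  sorted[7] = tleGB$ket  (last char: 't')
  sorted[8] = ttleGB$ke  (last char: 'e')
Last column: BGelk$tte
Original string S is at sorted index 5

Answer: BGelk$tte
5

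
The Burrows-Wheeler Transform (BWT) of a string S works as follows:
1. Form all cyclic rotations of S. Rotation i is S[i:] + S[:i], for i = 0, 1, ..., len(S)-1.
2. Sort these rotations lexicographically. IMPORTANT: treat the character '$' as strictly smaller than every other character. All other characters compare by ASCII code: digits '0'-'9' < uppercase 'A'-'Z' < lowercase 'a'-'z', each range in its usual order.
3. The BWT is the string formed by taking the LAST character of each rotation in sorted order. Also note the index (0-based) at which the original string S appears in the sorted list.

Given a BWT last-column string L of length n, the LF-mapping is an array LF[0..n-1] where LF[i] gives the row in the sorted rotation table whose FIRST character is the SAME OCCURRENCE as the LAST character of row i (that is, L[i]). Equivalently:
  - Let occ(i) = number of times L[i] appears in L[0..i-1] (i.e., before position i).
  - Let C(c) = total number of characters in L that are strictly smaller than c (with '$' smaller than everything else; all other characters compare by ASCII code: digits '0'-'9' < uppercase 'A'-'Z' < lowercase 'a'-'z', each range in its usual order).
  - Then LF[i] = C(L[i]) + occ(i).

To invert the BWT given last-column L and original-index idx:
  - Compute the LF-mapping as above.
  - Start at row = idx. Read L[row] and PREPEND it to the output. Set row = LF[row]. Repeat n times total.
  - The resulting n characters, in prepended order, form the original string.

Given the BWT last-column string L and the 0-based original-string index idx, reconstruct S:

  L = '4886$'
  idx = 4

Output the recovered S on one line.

LF mapping: 1 3 4 2 0
Walk LF starting at row 4, prepending L[row]:
  step 1: row=4, L[4]='$', prepend. Next row=LF[4]=0
  step 2: row=0, L[0]='4', prepend. Next row=LF[0]=1
  step 3: row=1, L[1]='8', prepend. Next row=LF[1]=3
  step 4: row=3, L[3]='6', prepend. Next row=LF[3]=2
  step 5: row=2, L[2]='8', prepend. Next row=LF[2]=4
Reversed output: 8684$

Answer: 8684$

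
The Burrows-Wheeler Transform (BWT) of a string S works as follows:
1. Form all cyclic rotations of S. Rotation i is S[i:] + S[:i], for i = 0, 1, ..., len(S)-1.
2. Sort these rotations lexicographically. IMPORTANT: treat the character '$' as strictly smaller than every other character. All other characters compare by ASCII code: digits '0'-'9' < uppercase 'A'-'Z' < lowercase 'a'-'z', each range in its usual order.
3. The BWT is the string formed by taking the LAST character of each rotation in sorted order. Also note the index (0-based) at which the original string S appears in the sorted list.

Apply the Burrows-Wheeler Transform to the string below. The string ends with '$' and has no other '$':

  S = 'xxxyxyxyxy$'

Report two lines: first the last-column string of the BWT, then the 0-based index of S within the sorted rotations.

Answer: y$xyyyxxxxx
1

Derivation:
All 11 rotations (rotation i = S[i:]+S[:i]):
  rot[0] = xxxyxyxyxy$
  rot[1] = xxyxyxyxy$x
  rot[2] = xyxyxyxy$xx
  rot[3] = yxyxyxy$xxx
  rot[4] = xyxyxy$xxxy
  rot[5] = yxyxy$xxxyx
  rot[6] = xyxy$xxxyxy
  rot[7] = yxy$xxxyxyx
  rot[8] = xy$xxxyxyxy
  rot[9] = y$xxxyxyxyx
  rot[10] = $xxxyxyxyxy
Sorted (with $ < everything):
  sorted[0] = $xxxyxyxyxy  (last char: 'y')
  sorted[1] = xxxyxyxyxy$  (last char: '$')
  sorted[2] = xxyxyxyxy$x  (last char: 'x')
  sorted[3] = xy$xxxyxyxy  (last char: 'y')
  sorted[4] = xyxy$xxxyxy  (last char: 'y')
  sorted[5] = xyxyxy$xxxy  (last char: 'y')
  sorted[6] = xyxyxyxy$xx  (last char: 'x')
  sorted[7] = y$xxxyxyxyx  (last char: 'x')
  sorted[8] = yxy$xxxyxyx  (last char: 'x')
  sorted[9] = yxyxy$xxxyx  (last char: 'x')
  sorted[10] = yxyxyxy$xxx  (last char: 'x')
Last column: y$xyyyxxxxx
Original string S is at sorted index 1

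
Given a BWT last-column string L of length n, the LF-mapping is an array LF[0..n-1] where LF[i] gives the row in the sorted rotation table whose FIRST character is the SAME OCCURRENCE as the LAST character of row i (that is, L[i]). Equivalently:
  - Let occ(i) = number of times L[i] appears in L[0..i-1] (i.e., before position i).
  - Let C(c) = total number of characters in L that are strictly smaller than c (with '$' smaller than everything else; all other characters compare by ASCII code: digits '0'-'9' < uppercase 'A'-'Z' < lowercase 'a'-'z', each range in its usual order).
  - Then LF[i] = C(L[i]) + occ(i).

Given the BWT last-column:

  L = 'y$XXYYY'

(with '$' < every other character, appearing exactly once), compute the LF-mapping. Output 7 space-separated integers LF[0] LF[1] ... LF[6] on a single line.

Char counts: '$':1, 'X':2, 'Y':3, 'y':1
C (first-col start): C('$')=0, C('X')=1, C('Y')=3, C('y')=6
L[0]='y': occ=0, LF[0]=C('y')+0=6+0=6
L[1]='$': occ=0, LF[1]=C('$')+0=0+0=0
L[2]='X': occ=0, LF[2]=C('X')+0=1+0=1
L[3]='X': occ=1, LF[3]=C('X')+1=1+1=2
L[4]='Y': occ=0, LF[4]=C('Y')+0=3+0=3
L[5]='Y': occ=1, LF[5]=C('Y')+1=3+1=4
L[6]='Y': occ=2, LF[6]=C('Y')+2=3+2=5

Answer: 6 0 1 2 3 4 5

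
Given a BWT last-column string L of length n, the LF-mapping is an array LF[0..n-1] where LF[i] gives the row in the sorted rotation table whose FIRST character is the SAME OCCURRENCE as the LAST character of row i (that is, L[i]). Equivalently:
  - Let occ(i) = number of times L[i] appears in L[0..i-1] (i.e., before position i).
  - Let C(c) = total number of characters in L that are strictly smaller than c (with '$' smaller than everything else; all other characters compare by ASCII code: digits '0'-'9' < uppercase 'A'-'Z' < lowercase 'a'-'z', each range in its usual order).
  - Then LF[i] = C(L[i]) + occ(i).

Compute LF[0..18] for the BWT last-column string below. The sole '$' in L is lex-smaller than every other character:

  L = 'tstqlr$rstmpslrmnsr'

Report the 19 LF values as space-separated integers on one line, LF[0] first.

Char counts: '$':1, 'l':2, 'm':2, 'n':1, 'p':1, 'q':1, 'r':4, 's':4, 't':3
C (first-col start): C('$')=0, C('l')=1, C('m')=3, C('n')=5, C('p')=6, C('q')=7, C('r')=8, C('s')=12, C('t')=16
L[0]='t': occ=0, LF[0]=C('t')+0=16+0=16
L[1]='s': occ=0, LF[1]=C('s')+0=12+0=12
L[2]='t': occ=1, LF[2]=C('t')+1=16+1=17
L[3]='q': occ=0, LF[3]=C('q')+0=7+0=7
L[4]='l': occ=0, LF[4]=C('l')+0=1+0=1
L[5]='r': occ=0, LF[5]=C('r')+0=8+0=8
L[6]='$': occ=0, LF[6]=C('$')+0=0+0=0
L[7]='r': occ=1, LF[7]=C('r')+1=8+1=9
L[8]='s': occ=1, LF[8]=C('s')+1=12+1=13
L[9]='t': occ=2, LF[9]=C('t')+2=16+2=18
L[10]='m': occ=0, LF[10]=C('m')+0=3+0=3
L[11]='p': occ=0, LF[11]=C('p')+0=6+0=6
L[12]='s': occ=2, LF[12]=C('s')+2=12+2=14
L[13]='l': occ=1, LF[13]=C('l')+1=1+1=2
L[14]='r': occ=2, LF[14]=C('r')+2=8+2=10
L[15]='m': occ=1, LF[15]=C('m')+1=3+1=4
L[16]='n': occ=0, LF[16]=C('n')+0=5+0=5
L[17]='s': occ=3, LF[17]=C('s')+3=12+3=15
L[18]='r': occ=3, LF[18]=C('r')+3=8+3=11

Answer: 16 12 17 7 1 8 0 9 13 18 3 6 14 2 10 4 5 15 11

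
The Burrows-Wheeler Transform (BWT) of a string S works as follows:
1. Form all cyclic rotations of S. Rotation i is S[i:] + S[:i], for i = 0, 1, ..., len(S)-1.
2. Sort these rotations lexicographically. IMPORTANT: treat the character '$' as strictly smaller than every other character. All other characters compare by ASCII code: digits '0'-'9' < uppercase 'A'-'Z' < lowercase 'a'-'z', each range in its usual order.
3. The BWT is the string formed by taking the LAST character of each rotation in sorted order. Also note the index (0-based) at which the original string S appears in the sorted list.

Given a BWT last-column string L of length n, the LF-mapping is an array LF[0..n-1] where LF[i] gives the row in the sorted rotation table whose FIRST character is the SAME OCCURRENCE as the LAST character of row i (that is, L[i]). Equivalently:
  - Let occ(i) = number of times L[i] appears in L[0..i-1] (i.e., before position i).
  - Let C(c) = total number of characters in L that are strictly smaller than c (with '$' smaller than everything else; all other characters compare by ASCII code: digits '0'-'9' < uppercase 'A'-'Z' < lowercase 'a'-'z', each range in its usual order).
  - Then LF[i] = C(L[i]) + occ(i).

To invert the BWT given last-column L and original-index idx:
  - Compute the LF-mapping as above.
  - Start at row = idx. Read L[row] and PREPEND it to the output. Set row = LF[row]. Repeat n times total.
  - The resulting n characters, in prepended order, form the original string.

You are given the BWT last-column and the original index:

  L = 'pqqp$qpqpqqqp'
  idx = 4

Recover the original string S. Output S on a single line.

LF mapping: 1 6 7 2 0 8 3 9 4 10 11 12 5
Walk LF starting at row 4, prepending L[row]:
  step 1: row=4, L[4]='$', prepend. Next row=LF[4]=0
  step 2: row=0, L[0]='p', prepend. Next row=LF[0]=1
  step 3: row=1, L[1]='q', prepend. Next row=LF[1]=6
  step 4: row=6, L[6]='p', prepend. Next row=LF[6]=3
  step 5: row=3, L[3]='p', prepend. Next row=LF[3]=2
  step 6: row=2, L[2]='q', prepend. Next row=LF[2]=7
  step 7: row=7, L[7]='q', prepend. Next row=LF[7]=9
  step 8: row=9, L[9]='q', prepend. Next row=LF[9]=10
  step 9: row=10, L[10]='q', prepend. Next row=LF[10]=11
  step 10: row=11, L[11]='q', prepend. Next row=LF[11]=12
  step 11: row=12, L[12]='p', prepend. Next row=LF[12]=5
  step 12: row=5, L[5]='q', prepend. Next row=LF[5]=8
  step 13: row=8, L[8]='p', prepend. Next row=LF[8]=4
Reversed output: pqpqqqqqppqp$

Answer: pqpqqqqqppqp$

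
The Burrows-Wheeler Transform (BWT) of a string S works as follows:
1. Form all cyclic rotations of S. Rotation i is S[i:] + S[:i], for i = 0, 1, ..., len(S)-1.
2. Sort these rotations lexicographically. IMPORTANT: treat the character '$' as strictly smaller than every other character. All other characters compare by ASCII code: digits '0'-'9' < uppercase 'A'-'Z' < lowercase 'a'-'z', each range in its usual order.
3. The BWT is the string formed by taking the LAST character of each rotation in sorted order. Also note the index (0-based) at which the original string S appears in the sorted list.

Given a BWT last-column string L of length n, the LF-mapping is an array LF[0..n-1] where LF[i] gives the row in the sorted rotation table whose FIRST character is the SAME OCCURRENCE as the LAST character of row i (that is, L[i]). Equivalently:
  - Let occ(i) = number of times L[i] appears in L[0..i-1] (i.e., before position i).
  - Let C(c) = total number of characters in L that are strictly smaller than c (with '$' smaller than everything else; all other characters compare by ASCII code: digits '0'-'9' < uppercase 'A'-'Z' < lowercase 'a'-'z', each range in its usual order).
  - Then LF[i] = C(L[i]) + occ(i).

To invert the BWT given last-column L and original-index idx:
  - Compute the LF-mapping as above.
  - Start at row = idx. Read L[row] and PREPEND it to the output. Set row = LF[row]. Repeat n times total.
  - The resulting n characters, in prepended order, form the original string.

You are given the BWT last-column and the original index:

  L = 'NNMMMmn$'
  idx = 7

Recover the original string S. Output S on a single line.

Answer: nmNMMMN$

Derivation:
LF mapping: 4 5 1 2 3 6 7 0
Walk LF starting at row 7, prepending L[row]:
  step 1: row=7, L[7]='$', prepend. Next row=LF[7]=0
  step 2: row=0, L[0]='N', prepend. Next row=LF[0]=4
  step 3: row=4, L[4]='M', prepend. Next row=LF[4]=3
  step 4: row=3, L[3]='M', prepend. Next row=LF[3]=2
  step 5: row=2, L[2]='M', prepend. Next row=LF[2]=1
  step 6: row=1, L[1]='N', prepend. Next row=LF[1]=5
  step 7: row=5, L[5]='m', prepend. Next row=LF[5]=6
  step 8: row=6, L[6]='n', prepend. Next row=LF[6]=7
Reversed output: nmNMMMN$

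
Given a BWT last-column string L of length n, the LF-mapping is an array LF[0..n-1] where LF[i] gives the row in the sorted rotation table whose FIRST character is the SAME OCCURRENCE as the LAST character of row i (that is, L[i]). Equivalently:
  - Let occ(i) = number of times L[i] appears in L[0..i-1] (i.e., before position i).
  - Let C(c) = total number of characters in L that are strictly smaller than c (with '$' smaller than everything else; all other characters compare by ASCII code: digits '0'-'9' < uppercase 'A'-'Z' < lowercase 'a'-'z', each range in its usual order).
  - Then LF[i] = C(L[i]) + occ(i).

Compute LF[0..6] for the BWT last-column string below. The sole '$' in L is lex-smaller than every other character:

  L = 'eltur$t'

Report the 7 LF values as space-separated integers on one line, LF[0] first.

Answer: 1 2 4 6 3 0 5

Derivation:
Char counts: '$':1, 'e':1, 'l':1, 'r':1, 't':2, 'u':1
C (first-col start): C('$')=0, C('e')=1, C('l')=2, C('r')=3, C('t')=4, C('u')=6
L[0]='e': occ=0, LF[0]=C('e')+0=1+0=1
L[1]='l': occ=0, LF[1]=C('l')+0=2+0=2
L[2]='t': occ=0, LF[2]=C('t')+0=4+0=4
L[3]='u': occ=0, LF[3]=C('u')+0=6+0=6
L[4]='r': occ=0, LF[4]=C('r')+0=3+0=3
L[5]='$': occ=0, LF[5]=C('$')+0=0+0=0
L[6]='t': occ=1, LF[6]=C('t')+1=4+1=5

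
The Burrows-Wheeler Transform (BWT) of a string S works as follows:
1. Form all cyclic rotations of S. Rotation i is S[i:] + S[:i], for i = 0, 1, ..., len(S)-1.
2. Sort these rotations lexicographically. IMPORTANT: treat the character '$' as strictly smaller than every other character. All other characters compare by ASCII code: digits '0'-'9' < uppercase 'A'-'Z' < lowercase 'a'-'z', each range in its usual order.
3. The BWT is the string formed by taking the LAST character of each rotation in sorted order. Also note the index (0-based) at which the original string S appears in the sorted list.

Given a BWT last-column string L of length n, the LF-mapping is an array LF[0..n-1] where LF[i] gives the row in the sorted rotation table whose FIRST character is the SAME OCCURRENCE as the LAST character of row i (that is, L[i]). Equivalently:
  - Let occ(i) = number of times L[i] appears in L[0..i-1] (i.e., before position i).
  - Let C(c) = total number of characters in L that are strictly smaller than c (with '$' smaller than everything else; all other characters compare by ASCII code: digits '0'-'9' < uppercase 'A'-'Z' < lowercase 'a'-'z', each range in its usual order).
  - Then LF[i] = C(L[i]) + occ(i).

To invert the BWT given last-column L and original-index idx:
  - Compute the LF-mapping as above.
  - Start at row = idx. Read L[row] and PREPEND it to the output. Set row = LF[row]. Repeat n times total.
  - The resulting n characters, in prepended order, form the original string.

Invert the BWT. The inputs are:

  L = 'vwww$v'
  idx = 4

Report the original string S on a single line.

Answer: wvwwv$

Derivation:
LF mapping: 1 3 4 5 0 2
Walk LF starting at row 4, prepending L[row]:
  step 1: row=4, L[4]='$', prepend. Next row=LF[4]=0
  step 2: row=0, L[0]='v', prepend. Next row=LF[0]=1
  step 3: row=1, L[1]='w', prepend. Next row=LF[1]=3
  step 4: row=3, L[3]='w', prepend. Next row=LF[3]=5
  step 5: row=5, L[5]='v', prepend. Next row=LF[5]=2
  step 6: row=2, L[2]='w', prepend. Next row=LF[2]=4
Reversed output: wvwwv$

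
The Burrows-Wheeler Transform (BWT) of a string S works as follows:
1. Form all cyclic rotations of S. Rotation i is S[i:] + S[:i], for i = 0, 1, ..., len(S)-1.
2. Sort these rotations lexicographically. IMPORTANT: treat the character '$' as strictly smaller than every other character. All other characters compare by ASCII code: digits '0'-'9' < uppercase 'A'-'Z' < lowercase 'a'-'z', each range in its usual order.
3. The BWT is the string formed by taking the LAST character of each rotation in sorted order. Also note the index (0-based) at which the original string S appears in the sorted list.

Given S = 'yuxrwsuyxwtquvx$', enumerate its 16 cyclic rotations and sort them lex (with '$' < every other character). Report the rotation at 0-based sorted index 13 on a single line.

Answer: xwtquvx$yuxrwsuy

Derivation:
All 16 rotations (rotation i = S[i:]+S[:i]):
  rot[0] = yuxrwsuyxwtquvx$
  rot[1] = uxrwsuyxwtquvx$y
  rot[2] = xrwsuyxwtquvx$yu
  rot[3] = rwsuyxwtquvx$yux
  rot[4] = wsuyxwtquvx$yuxr
  rot[5] = suyxwtquvx$yuxrw
  rot[6] = uyxwtquvx$yuxrws
  rot[7] = yxwtquvx$yuxrwsu
  rot[8] = xwtquvx$yuxrwsuy
  rot[9] = wtquvx$yuxrwsuyx
  rot[10] = tquvx$yuxrwsuyxw
  rot[11] = quvx$yuxrwsuyxwt
  rot[12] = uvx$yuxrwsuyxwtq
  rot[13] = vx$yuxrwsuyxwtqu
  rot[14] = x$yuxrwsuyxwtquv
  rot[15] = $yuxrwsuyxwtquvx
Sorted (with $ < everything):
  sorted[0] = $yuxrwsuyxwtquvx
  sorted[1] = quvx$yuxrwsuyxwt
  sorted[2] = rwsuyxwtquvx$yux
  sorted[3] = suyxwtquvx$yuxrw
  sorted[4] = tquvx$yuxrwsuyxw
  sorted[5] = uvx$yuxrwsuyxwtq
  sorted[6] = uxrwsuyxwtquvx$y
  sorted[7] = uyxwtquvx$yuxrws
  sorted[8] = vx$yuxrwsuyxwtqu
  sorted[9] = wsuyxwtquvx$yuxr
  sorted[10] = wtquvx$yuxrwsuyx
  sorted[11] = x$yuxrwsuyxwtquv
  sorted[12] = xrwsuyxwtquvx$yu
  sorted[13] = xwtquvx$yuxrwsuy
  sorted[14] = yuxrwsuyxwtquvx$
  sorted[15] = yxwtquvx$yuxrwsu
sorted[13] = xwtquvx$yuxrwsuy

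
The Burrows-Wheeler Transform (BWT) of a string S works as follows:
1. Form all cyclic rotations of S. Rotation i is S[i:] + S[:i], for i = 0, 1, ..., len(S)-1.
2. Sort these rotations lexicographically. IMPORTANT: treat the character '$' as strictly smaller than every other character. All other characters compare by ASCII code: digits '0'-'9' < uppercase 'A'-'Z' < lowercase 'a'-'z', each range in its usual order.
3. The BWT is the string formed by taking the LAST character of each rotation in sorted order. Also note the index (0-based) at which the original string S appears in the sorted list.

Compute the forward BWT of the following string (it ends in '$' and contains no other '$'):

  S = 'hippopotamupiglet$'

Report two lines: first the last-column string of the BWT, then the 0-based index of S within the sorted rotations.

Answer: ttli$phgappupoieom
4

Derivation:
All 18 rotations (rotation i = S[i:]+S[:i]):
  rot[0] = hippopotamupiglet$
  rot[1] = ippopotamupiglet$h
  rot[2] = ppopotamupiglet$hi
  rot[3] = popotamupiglet$hip
  rot[4] = opotamupiglet$hipp
  rot[5] = potamupiglet$hippo
  rot[6] = otamupiglet$hippop
  rot[7] = tamupiglet$hippopo
  rot[8] = amupiglet$hippopot
  rot[9] = mupiglet$hippopota
  rot[10] = upiglet$hippopotam
  rot[11] = piglet$hippopotamu
  rot[12] = iglet$hippopotamup
  rot[13] = glet$hippopotamupi
  rot[14] = let$hippopotamupig
  rot[15] = et$hippopotamupigl
  rot[16] = t$hippopotamupigle
  rot[17] = $hippopotamupiglet
Sorted (with $ < everything):
  sorted[0] = $hippopotamupiglet  (last char: 't')
  sorted[1] = amupiglet$hippopot  (last char: 't')
  sorted[2] = et$hippopotamupigl  (last char: 'l')
  sorted[3] = glet$hippopotamupi  (last char: 'i')
  sorted[4] = hippopotamupiglet$  (last char: '$')
  sorted[5] = iglet$hippopotamup  (last char: 'p')
  sorted[6] = ippopotamupiglet$h  (last char: 'h')
  sorted[7] = let$hippopotamupig  (last char: 'g')
  sorted[8] = mupiglet$hippopota  (last char: 'a')
  sorted[9] = opotamupiglet$hipp  (last char: 'p')
  sorted[10] = otamupiglet$hippop  (last char: 'p')
  sorted[11] = piglet$hippopotamu  (last char: 'u')
  sorted[12] = popotamupiglet$hip  (last char: 'p')
  sorted[13] = potamupiglet$hippo  (last char: 'o')
  sorted[14] = ppopotamupiglet$hi  (last char: 'i')
  sorted[15] = t$hippopotamupigle  (last char: 'e')
  sorted[16] = tamupiglet$hippopo  (last char: 'o')
  sorted[17] = upiglet$hippopotam  (last char: 'm')
Last column: ttli$phgappupoieom
Original string S is at sorted index 4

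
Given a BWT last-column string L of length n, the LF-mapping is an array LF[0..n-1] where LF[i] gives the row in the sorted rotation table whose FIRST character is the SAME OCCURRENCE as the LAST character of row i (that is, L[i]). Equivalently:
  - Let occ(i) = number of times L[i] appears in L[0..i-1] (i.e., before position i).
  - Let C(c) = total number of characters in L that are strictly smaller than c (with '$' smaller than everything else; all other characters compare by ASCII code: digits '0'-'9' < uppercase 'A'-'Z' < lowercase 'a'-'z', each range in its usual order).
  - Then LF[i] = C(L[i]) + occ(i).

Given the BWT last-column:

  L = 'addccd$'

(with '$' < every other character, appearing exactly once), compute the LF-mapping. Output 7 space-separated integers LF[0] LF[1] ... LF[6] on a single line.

Answer: 1 4 5 2 3 6 0

Derivation:
Char counts: '$':1, 'a':1, 'c':2, 'd':3
C (first-col start): C('$')=0, C('a')=1, C('c')=2, C('d')=4
L[0]='a': occ=0, LF[0]=C('a')+0=1+0=1
L[1]='d': occ=0, LF[1]=C('d')+0=4+0=4
L[2]='d': occ=1, LF[2]=C('d')+1=4+1=5
L[3]='c': occ=0, LF[3]=C('c')+0=2+0=2
L[4]='c': occ=1, LF[4]=C('c')+1=2+1=3
L[5]='d': occ=2, LF[5]=C('d')+2=4+2=6
L[6]='$': occ=0, LF[6]=C('$')+0=0+0=0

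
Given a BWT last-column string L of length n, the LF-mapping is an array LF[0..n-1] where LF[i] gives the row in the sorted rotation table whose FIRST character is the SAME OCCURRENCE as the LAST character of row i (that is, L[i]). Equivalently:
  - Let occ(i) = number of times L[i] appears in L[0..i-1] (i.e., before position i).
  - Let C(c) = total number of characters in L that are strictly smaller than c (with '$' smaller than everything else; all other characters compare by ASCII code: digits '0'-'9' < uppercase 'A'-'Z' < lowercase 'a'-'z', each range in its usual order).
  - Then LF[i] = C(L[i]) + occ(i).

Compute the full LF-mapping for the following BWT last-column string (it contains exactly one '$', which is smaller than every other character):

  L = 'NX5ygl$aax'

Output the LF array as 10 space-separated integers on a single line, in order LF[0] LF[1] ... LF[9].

Answer: 2 3 1 9 6 7 0 4 5 8

Derivation:
Char counts: '$':1, '5':1, 'N':1, 'X':1, 'a':2, 'g':1, 'l':1, 'x':1, 'y':1
C (first-col start): C('$')=0, C('5')=1, C('N')=2, C('X')=3, C('a')=4, C('g')=6, C('l')=7, C('x')=8, C('y')=9
L[0]='N': occ=0, LF[0]=C('N')+0=2+0=2
L[1]='X': occ=0, LF[1]=C('X')+0=3+0=3
L[2]='5': occ=0, LF[2]=C('5')+0=1+0=1
L[3]='y': occ=0, LF[3]=C('y')+0=9+0=9
L[4]='g': occ=0, LF[4]=C('g')+0=6+0=6
L[5]='l': occ=0, LF[5]=C('l')+0=7+0=7
L[6]='$': occ=0, LF[6]=C('$')+0=0+0=0
L[7]='a': occ=0, LF[7]=C('a')+0=4+0=4
L[8]='a': occ=1, LF[8]=C('a')+1=4+1=5
L[9]='x': occ=0, LF[9]=C('x')+0=8+0=8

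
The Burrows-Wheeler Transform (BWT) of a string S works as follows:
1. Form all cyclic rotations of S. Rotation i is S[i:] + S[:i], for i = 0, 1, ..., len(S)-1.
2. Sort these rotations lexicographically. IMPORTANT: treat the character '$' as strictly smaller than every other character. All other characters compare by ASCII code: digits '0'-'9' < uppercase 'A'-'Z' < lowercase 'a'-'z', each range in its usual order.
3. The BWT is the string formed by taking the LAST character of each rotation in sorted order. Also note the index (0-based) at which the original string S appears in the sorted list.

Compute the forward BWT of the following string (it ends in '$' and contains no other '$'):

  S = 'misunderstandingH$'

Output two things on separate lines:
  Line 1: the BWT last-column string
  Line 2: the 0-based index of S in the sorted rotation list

All 18 rotations (rotation i = S[i:]+S[:i]):
  rot[0] = misunderstandingH$
  rot[1] = isunderstandingH$m
  rot[2] = sunderstandingH$mi
  rot[3] = understandingH$mis
  rot[4] = nderstandingH$misu
  rot[5] = derstandingH$misun
  rot[6] = erstandingH$misund
  rot[7] = rstandingH$misunde
  rot[8] = standingH$misunder
  rot[9] = tandingH$misunders
  rot[10] = andingH$misunderst
  rot[11] = ndingH$misundersta
  rot[12] = dingH$misunderstan
  rot[13] = ingH$misunderstand
  rot[14] = ngH$misunderstandi
  rot[15] = gH$misunderstandin
  rot[16] = H$misunderstanding
  rot[17] = $misunderstandingH
Sorted (with $ < everything):
  sorted[0] = $misunderstandingH  (last char: 'H')
  sorted[1] = H$misunderstanding  (last char: 'g')
  sorted[2] = andingH$misunderst  (last char: 't')
  sorted[3] = derstandingH$misun  (last char: 'n')
  sorted[4] = dingH$misunderstan  (last char: 'n')
  sorted[5] = erstandingH$misund  (last char: 'd')
  sorted[6] = gH$misunderstandin  (last char: 'n')
  sorted[7] = ingH$misunderstand  (last char: 'd')
  sorted[8] = isunderstandingH$m  (last char: 'm')
  sorted[9] = misunderstandingH$  (last char: '$')
  sorted[10] = nderstandingH$misu  (last char: 'u')
  sorted[11] = ndingH$misundersta  (last char: 'a')
  sorted[12] = ngH$misunderstandi  (last char: 'i')
  sorted[13] = rstandingH$misunde  (last char: 'e')
  sorted[14] = standingH$misunder  (last char: 'r')
  sorted[15] = sunderstandingH$mi  (last char: 'i')
  sorted[16] = tandingH$misunders  (last char: 's')
  sorted[17] = understandingH$mis  (last char: 's')
Last column: Hgtnndndm$uaieriss
Original string S is at sorted index 9

Answer: Hgtnndndm$uaieriss
9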